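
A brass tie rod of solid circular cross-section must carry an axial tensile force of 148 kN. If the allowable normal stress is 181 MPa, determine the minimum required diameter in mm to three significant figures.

Required area A ≥ P/σ_allow = 148000/181 = 817.7 mm².
For a solid circular section, d ≥ √(4A/π) = 32.27 mm.

32.3 mm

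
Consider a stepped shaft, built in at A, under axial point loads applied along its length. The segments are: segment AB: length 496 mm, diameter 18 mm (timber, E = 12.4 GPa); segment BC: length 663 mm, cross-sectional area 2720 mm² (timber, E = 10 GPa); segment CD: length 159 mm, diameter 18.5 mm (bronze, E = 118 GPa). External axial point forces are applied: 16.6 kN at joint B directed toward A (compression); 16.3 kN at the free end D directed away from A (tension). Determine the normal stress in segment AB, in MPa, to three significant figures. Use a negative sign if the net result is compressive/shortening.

-1.18 MPa

Internal axial forces (sectioning from the free end, tension +): N_CD = 16.3 kN, N_BC = 16.3 kN, N_AB = -0.3 kN.
A_AB = 254.5 mm².
σ_AB = N_AB/A_AB = -300/254.5 = -1.179 MPa.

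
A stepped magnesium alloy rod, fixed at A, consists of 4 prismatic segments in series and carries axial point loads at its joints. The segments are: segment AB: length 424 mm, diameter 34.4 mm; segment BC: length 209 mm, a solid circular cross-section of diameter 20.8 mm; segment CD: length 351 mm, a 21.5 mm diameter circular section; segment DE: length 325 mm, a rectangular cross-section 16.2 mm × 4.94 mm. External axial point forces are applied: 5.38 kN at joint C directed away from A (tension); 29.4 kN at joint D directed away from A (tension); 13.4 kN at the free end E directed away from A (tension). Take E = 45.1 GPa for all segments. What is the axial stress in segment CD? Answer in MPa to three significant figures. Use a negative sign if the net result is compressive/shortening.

118 MPa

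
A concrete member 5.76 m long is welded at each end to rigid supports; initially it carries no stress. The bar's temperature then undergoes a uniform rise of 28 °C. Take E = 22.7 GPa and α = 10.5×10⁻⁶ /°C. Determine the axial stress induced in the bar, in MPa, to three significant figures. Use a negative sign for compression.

-6.67 MPa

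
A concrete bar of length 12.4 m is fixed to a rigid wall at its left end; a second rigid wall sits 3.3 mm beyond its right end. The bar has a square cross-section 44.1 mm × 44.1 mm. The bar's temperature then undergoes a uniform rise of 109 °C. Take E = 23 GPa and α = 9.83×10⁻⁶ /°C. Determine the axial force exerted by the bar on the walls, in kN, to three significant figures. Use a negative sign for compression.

Free thermal expansion αLΔT = 9.83e-6 · 12400 · 109 = 13.29 mm.
The walls engage after the gap closes; constrained expansion = 13.29 − 3.3 = 9.986 mm.
The walls impose strain ε = −(9.986)/12400 = -8.0534e-04; σ = Eε = 23000 · -8.0534e-04 = -18.52 MPa.
Wall reaction R = σ·A = -18.52·1945 = -36020 N = -36.02 kN.

-36.0 kN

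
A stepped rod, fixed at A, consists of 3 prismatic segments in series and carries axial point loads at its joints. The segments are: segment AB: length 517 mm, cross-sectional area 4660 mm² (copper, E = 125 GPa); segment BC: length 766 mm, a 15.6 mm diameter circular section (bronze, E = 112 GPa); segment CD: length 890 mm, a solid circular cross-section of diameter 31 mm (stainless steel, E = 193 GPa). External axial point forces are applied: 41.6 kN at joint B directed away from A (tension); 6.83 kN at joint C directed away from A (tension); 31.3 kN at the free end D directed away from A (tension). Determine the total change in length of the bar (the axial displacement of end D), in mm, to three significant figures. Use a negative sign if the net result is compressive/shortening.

1.63 mm

Internal axial forces (sectioning from the free end, tension +): N_CD = 31.3 kN, N_BC = 38.13 kN, N_AB = 79.73 kN.
A_BC = 191.1 mm².
A_CD = 754.8 mm².
δ_AB = 79730·517/(4660·125000) = 0.07076 mm
δ_BC = 38130·766/(191.1·112000) = 1.364 mm
δ_CD = 31300·890/(754.8·193000) = 0.1912 mm
δ = Σδ_i = 1.626 mm.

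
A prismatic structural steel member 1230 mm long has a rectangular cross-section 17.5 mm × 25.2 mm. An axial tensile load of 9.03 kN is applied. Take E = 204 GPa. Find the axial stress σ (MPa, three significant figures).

A = 441 mm².
σ = N/A = 9030/441 = 20.48 MPa.

20.5 MPa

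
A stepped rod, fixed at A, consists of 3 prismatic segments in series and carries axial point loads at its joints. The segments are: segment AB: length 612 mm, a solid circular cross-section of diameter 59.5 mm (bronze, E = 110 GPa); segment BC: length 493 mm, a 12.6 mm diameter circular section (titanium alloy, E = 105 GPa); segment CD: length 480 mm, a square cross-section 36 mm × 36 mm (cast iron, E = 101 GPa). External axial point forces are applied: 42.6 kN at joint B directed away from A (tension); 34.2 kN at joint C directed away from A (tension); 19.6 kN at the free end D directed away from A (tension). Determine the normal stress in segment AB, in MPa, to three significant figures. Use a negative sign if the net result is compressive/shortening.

34.7 MPa

Internal axial forces (sectioning from the free end, tension +): N_CD = 19.6 kN, N_BC = 53.8 kN, N_AB = 96.4 kN.
A_AB = 2781 mm².
σ_AB = N_AB/A_AB = 96400/2781 = 34.67 MPa.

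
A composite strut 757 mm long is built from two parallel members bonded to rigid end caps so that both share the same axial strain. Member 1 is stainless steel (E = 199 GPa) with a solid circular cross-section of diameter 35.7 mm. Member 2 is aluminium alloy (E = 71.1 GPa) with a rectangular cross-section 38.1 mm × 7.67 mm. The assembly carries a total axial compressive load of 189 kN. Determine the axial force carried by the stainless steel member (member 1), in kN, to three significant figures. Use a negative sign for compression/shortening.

-171 kN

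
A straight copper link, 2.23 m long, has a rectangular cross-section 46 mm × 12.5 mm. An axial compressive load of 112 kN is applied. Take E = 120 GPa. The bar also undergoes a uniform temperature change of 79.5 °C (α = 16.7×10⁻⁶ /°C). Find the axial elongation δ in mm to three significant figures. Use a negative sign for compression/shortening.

A = 575 mm².
δ_mech = NL/(AE) = -112000·2230/(575·120000) = -3.62 mm.
δ_thermal = αLΔT = 16.7e-6·2230·79.5 = 2.961 mm.
δ = δ_mech + δ_thermal = -0.6591 mm.

-0.659 mm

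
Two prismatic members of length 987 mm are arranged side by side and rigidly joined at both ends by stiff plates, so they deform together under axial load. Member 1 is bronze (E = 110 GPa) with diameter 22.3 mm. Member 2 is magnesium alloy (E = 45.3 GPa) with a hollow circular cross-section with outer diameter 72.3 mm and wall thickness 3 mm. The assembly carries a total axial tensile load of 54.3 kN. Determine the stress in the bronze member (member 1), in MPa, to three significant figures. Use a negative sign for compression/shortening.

A_1 = 390.6 mm².
A_2 = 653.1 mm².
Equal strain + equilibrium ⇒ each member carries load in proportion to AE: A₁E₁ = 42960000 N, A₂E₂ = 29590000 N, ΣAE = 72550000 N.
σ₁ = P·E₁/ΣAE = 54300·110000/72550000 = 82.33 MPa.

82.3 MPa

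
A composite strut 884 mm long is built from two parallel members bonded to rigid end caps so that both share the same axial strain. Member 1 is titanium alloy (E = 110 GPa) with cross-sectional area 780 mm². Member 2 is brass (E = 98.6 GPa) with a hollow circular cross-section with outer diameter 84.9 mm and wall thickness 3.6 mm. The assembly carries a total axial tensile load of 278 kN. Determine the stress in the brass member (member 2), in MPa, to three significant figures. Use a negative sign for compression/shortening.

155 MPa

A_2 = 919.5 mm².
Equal strain + equilibrium ⇒ each member carries load in proportion to AE: A₁E₁ = 85800000 N, A₂E₂ = 90660000 N, ΣAE = 176500000 N.
σ₂ = P·E₂/ΣAE = 278000·98600/176500000 = 155.3 MPa.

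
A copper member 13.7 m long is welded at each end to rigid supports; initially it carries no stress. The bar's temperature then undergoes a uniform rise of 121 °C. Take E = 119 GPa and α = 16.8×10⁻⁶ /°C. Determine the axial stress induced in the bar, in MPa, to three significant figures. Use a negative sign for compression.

-242 MPa

Free thermal expansion αLΔT = 16.8e-6 · 13700 · 121 = 27.85 mm.
The walls impose strain ε = −(27.85)/13700 = -2.0328e-03; σ = Eε = 119000 · -2.0328e-03 = -241.9 MPa.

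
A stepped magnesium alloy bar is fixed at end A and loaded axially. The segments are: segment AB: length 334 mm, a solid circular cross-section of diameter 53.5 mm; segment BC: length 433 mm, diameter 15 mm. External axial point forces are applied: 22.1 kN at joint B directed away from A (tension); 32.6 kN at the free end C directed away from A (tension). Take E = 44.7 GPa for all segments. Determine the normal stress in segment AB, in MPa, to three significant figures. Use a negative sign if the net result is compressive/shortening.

Internal axial forces (sectioning from the free end, tension +): N_BC = 32.6 kN, N_AB = 54.7 kN.
A_AB = 2248 mm².
σ_AB = N_AB/A_AB = 54700/2248 = 24.33 MPa.

24.3 MPa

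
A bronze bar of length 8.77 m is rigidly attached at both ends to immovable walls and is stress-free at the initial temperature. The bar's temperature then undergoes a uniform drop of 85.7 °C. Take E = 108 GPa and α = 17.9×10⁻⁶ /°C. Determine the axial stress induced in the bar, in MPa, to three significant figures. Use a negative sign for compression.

Free thermal expansion αLΔT = 17.9e-6 · 8770 · -85.7 = -13.45 mm.
The walls impose strain ε = −(-13.45)/8770 = 1.5340e-03; σ = Eε = 108000 · 1.5340e-03 = 165.7 MPa.

166 MPa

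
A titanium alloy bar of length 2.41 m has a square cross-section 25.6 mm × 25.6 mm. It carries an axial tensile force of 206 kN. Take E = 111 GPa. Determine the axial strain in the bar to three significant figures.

0.00283

A = 655.4 mm².
σ = N/A = 314.3 MPa; ε = σ/E = 314.3/111000 = 2.832e-03.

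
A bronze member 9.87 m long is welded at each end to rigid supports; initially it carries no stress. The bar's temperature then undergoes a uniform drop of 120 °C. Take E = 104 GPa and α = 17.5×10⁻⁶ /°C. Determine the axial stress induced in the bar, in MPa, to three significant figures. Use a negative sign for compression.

Free thermal expansion αLΔT = 17.5e-6 · 9870 · -120 = -20.73 mm.
The walls impose strain ε = −(-20.73)/9870 = 2.1000e-03; σ = Eε = 104000 · 2.1000e-03 = 218.4 MPa.

218 MPa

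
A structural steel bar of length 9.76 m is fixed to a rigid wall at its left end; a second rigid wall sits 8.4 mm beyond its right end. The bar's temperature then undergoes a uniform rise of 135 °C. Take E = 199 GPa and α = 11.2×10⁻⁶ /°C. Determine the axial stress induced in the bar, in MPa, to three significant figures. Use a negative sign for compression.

-130 MPa

Free thermal expansion αLΔT = 11.2e-6 · 9760 · 135 = 14.76 mm.
The walls engage after the gap closes; constrained expansion = 14.76 − 8.4 = 6.357 mm.
The walls impose strain ε = −(6.357)/9760 = -6.5134e-04; σ = Eε = 199000 · -6.5134e-04 = -129.6 MPa.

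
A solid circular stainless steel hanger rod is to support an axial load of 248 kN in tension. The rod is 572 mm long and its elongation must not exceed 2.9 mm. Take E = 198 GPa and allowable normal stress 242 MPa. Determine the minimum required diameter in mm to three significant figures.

36.1 mm

Required area A ≥ P/σ_allow = 248000/242 = 1025 mm².
For a solid circular section, d ≥ √(4A/π) = 36.12 mm.
Elongation limit: A ≥ PL/(Eδ_allow) = 248000·572/(198000·2.9) = 247 mm² ⇒ d ≥ 17.74 mm.
The stress limit governs.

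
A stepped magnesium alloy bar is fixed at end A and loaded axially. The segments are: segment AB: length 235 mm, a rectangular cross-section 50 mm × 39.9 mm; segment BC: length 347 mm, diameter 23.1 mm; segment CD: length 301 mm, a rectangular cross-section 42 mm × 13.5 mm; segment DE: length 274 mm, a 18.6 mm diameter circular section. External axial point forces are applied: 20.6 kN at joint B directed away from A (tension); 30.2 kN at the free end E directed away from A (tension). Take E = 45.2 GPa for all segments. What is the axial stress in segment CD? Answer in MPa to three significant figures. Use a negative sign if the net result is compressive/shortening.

Internal axial forces (sectioning from the free end, tension +): N_DE = 30.2 kN, N_CD = 30.2 kN, N_BC = 30.2 kN, N_AB = 50.8 kN.
A_CD = 567 mm².
σ_CD = N_CD/A_CD = 30200/567 = 53.26 MPa.

53.3 MPa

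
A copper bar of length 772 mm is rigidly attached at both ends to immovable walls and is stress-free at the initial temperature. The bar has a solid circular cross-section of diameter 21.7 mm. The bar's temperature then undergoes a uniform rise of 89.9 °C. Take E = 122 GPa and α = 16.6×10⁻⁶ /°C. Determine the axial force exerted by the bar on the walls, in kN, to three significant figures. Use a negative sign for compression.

-67.3 kN

Free thermal expansion αLΔT = 16.6e-6 · 772 · 89.9 = 1.152 mm.
The walls impose strain ε = −(1.152)/772 = -1.4923e-03; σ = Eε = 122000 · -1.4923e-03 = -182.1 MPa.
Wall reaction R = σ·A = -182.1·369.8 = -67330 N = -67.33 kN.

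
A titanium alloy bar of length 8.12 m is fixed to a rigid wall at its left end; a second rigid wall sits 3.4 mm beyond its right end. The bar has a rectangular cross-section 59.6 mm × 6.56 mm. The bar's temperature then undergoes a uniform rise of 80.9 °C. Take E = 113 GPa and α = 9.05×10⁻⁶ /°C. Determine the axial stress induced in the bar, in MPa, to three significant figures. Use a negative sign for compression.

Free thermal expansion αLΔT = 9.05e-6 · 8120 · 80.9 = 5.945 mm.
The walls engage after the gap closes; constrained expansion = 5.945 − 3.4 = 2.545 mm.
The walls impose strain ε = −(2.545)/8120 = -3.1343e-04; σ = Eε = 113000 · -3.1343e-04 = -35.42 MPa.

-35.4 MPa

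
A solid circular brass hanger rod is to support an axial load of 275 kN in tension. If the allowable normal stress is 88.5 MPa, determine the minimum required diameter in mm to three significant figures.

62.9 mm

Required area A ≥ P/σ_allow = 275000/88.5 = 3107 mm².
For a solid circular section, d ≥ √(4A/π) = 62.9 mm.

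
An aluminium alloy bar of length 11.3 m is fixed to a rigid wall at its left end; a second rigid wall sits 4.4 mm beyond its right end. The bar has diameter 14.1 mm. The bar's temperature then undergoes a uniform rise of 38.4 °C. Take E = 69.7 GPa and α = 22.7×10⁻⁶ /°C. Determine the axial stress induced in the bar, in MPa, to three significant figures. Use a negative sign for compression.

-33.6 MPa

Free thermal expansion αLΔT = 22.7e-6 · 11300 · 38.4 = 9.85 mm.
The walls engage after the gap closes; constrained expansion = 9.85 − 4.4 = 5.45 mm.
The walls impose strain ε = −(5.45)/11300 = -4.8230e-04; σ = Eε = 69700 · -4.8230e-04 = -33.62 MPa.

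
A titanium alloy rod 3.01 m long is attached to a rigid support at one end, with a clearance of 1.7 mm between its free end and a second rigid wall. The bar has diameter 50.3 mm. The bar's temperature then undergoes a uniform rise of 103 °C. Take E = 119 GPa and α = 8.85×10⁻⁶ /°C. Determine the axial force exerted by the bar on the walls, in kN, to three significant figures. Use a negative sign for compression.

Free thermal expansion αLΔT = 8.85e-6 · 3010 · 103 = 2.744 mm.
The walls engage after the gap closes; constrained expansion = 2.744 − 1.7 = 1.044 mm.
The walls impose strain ε = −(1.044)/3010 = -3.4677e-04; σ = Eε = 119000 · -3.4677e-04 = -41.27 MPa.
Wall reaction R = σ·A = -41.27·1987 = -82000 N = -82 kN.

-82.0 kN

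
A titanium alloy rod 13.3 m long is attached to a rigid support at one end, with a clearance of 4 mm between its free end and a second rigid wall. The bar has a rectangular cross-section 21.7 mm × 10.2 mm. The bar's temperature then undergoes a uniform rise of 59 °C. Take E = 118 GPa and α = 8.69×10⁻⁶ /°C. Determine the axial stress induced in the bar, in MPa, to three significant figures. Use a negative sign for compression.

-25.0 MPa

Free thermal expansion αLΔT = 8.69e-6 · 13300 · 59 = 6.819 mm.
The walls engage after the gap closes; constrained expansion = 6.819 − 4 = 2.819 mm.
The walls impose strain ε = −(2.819)/13300 = -2.1196e-04; σ = Eε = 118000 · -2.1196e-04 = -25.01 MPa.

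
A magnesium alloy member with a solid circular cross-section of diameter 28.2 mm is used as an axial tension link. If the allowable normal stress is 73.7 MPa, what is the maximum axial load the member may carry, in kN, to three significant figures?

46.0 kN

A = 624.6 mm².
P_max = σ_allow · A = 73.7 · 624.6 = 46030 N = 46.03 kN.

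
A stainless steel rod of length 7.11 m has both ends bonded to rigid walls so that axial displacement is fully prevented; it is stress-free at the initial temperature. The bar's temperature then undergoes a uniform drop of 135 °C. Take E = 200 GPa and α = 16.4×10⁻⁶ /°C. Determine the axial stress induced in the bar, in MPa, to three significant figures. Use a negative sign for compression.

443 MPa

Free thermal expansion αLΔT = 16.4e-6 · 7110 · -135 = -15.74 mm.
The walls impose strain ε = −(-15.74)/7110 = 2.2140e-03; σ = Eε = 200000 · 2.2140e-03 = 442.8 MPa.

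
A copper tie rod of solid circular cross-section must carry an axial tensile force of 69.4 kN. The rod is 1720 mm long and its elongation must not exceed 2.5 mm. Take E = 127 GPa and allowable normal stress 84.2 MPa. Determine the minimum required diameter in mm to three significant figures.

32.4 mm

Required area A ≥ P/σ_allow = 69400/84.2 = 824.2 mm².
For a solid circular section, d ≥ √(4A/π) = 32.4 mm.
Elongation limit: A ≥ PL/(Eδ_allow) = 69400·1720/(127000·2.5) = 376 mm² ⇒ d ≥ 21.88 mm.
The stress limit governs.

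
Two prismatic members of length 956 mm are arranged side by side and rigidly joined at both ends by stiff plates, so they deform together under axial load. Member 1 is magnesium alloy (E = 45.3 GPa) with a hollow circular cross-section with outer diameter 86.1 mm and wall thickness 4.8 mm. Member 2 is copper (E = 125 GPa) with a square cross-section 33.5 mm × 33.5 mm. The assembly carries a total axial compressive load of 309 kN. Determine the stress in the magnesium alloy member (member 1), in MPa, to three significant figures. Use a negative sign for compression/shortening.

-71.5 MPa

A_1 = 1226 mm².
A_2 = 1122 mm².
Equal strain + equilibrium ⇒ each member carries load in proportion to AE: A₁E₁ = 55540000 N, A₂E₂ = 140300000 N, ΣAE = 195800000 N.
σ₁ = P·E₁/ΣAE = -309000·45300/195800000 = -71.48 MPa.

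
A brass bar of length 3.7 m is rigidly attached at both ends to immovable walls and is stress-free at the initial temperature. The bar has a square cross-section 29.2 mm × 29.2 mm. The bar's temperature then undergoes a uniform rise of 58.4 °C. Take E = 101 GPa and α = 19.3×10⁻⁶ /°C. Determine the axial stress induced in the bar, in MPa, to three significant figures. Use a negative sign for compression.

-114 MPa

Free thermal expansion αLΔT = 19.3e-6 · 3700 · 58.4 = 4.17 mm.
The walls impose strain ε = −(4.17)/3700 = -1.1271e-03; σ = Eε = 101000 · -1.1271e-03 = -113.8 MPa.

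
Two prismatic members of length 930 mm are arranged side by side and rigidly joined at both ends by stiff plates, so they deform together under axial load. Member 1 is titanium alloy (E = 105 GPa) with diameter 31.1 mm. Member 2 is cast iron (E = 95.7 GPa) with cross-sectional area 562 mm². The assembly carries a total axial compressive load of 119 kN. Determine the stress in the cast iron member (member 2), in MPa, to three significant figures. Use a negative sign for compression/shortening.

A_1 = 759.6 mm².
Equal strain + equilibrium ⇒ each member carries load in proportion to AE: A₁E₁ = 79760000 N, A₂E₂ = 53780000 N, ΣAE = 133500000 N.
σ₂ = P·E₂/ΣAE = -119000·95700/133500000 = -85.28 MPa.

-85.3 MPa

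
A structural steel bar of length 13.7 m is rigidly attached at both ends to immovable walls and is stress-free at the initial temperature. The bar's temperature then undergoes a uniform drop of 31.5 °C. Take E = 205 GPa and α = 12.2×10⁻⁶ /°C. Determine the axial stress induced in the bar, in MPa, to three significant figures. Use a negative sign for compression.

Free thermal expansion αLΔT = 12.2e-6 · 13700 · -31.5 = -5.265 mm.
The walls impose strain ε = −(-5.265)/13700 = 3.8430e-04; σ = Eε = 205000 · 3.8430e-04 = 78.78 MPa.

78.8 MPa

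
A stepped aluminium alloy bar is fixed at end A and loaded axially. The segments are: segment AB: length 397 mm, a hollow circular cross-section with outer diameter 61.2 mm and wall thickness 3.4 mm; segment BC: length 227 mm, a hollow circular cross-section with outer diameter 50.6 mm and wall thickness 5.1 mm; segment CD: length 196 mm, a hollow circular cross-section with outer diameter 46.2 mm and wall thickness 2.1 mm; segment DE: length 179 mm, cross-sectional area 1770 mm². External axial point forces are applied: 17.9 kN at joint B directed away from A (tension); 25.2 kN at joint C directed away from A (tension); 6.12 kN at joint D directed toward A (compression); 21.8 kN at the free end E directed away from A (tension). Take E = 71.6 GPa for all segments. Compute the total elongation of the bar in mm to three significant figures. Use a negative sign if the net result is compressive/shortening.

Internal axial forces (sectioning from the free end, tension +): N_DE = 21.8 kN, N_CD = 15.68 kN, N_BC = 40.88 kN, N_AB = 58.78 kN.
A_AB = 617.4 mm².
A_BC = 729 mm².
A_CD = 290.9 mm².
δ_AB = 58780·397/(617.4·71600) = 0.5279 mm
δ_BC = 40880·227/(729·71600) = 0.1778 mm
δ_CD = 15680·196/(290.9·71600) = 0.1475 mm
δ_DE = 21800·179/(1770·71600) = 0.03079 mm
δ = Σδ_i = 0.884 mm.

0.884 mm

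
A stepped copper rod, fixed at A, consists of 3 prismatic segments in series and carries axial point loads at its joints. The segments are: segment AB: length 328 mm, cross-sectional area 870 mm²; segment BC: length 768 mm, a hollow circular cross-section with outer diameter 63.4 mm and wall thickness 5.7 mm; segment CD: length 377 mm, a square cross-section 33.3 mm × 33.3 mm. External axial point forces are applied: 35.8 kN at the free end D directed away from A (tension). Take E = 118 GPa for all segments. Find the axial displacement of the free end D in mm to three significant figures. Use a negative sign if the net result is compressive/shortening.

0.443 mm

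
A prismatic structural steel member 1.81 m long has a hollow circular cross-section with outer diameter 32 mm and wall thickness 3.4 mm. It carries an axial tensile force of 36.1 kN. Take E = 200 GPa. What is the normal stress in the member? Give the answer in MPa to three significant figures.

A = 305.5 mm².
σ = N/A = 36100/305.5 = 118.2 MPa.

118 MPa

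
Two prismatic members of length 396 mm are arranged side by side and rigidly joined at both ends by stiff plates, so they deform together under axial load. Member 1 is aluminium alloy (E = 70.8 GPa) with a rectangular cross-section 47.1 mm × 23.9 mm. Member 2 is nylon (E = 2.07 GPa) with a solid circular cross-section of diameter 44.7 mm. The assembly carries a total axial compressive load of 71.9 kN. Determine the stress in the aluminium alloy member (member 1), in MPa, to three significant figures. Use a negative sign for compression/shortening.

-61.4 MPa

A_1 = 1126 mm².
A_2 = 1569 mm².
Equal strain + equilibrium ⇒ each member carries load in proportion to AE: A₁E₁ = 79700000 N, A₂E₂ = 3248000 N, ΣAE = 82950000 N.
σ₁ = P·E₁/ΣAE = -71900·70800/82950000 = -61.37 MPa.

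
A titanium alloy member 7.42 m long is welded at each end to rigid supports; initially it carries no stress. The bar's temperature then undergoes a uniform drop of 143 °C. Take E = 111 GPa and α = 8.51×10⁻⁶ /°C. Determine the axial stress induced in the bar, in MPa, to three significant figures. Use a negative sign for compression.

Free thermal expansion αLΔT = 8.51e-6 · 7420 · -143 = -9.03 mm.
The walls impose strain ε = −(-9.03)/7420 = 1.2169e-03; σ = Eε = 111000 · 1.2169e-03 = 135.1 MPa.

135 MPa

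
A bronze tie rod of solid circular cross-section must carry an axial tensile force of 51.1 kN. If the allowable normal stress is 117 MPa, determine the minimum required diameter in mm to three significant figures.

Required area A ≥ P/σ_allow = 51100/117 = 436.8 mm².
For a solid circular section, d ≥ √(4A/π) = 23.58 mm.

23.6 mm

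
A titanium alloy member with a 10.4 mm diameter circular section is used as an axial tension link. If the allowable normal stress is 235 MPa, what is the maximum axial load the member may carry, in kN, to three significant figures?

A = 84.95 mm².
P_max = σ_allow · A = 235 · 84.95 = 19960 N = 19.96 kN.

20.0 kN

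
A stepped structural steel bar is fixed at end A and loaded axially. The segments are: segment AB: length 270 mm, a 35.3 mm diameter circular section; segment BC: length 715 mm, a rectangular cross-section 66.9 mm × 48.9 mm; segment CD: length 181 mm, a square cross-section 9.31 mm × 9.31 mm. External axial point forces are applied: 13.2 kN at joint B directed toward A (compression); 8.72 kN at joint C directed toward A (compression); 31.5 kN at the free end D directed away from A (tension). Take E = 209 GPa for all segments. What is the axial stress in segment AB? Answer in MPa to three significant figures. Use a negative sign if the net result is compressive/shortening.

9.79 MPa

Internal axial forces (sectioning from the free end, tension +): N_CD = 31.5 kN, N_BC = 22.78 kN, N_AB = 9.58 kN.
A_AB = 978.7 mm².
σ_AB = N_AB/A_AB = 9580/978.7 = 9.789 MPa.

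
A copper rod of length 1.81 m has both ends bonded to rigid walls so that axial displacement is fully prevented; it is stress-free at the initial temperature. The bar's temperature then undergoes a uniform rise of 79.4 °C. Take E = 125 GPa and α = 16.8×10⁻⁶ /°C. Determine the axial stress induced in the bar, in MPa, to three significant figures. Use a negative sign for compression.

Free thermal expansion αLΔT = 16.8e-6 · 1810 · 79.4 = 2.414 mm.
The walls impose strain ε = −(2.414)/1810 = -1.3339e-03; σ = Eε = 125000 · -1.3339e-03 = -166.7 MPa.

-167 MPa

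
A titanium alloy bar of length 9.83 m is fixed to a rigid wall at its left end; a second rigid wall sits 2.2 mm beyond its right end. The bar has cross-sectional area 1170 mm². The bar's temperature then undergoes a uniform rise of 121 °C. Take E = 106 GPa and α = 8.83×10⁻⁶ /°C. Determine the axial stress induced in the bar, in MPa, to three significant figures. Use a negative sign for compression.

-89.5 MPa

Free thermal expansion αLΔT = 8.83e-6 · 9830 · 121 = 10.5 mm.
The walls engage after the gap closes; constrained expansion = 10.5 − 2.2 = 8.303 mm.
The walls impose strain ε = −(8.303)/9830 = -8.4463e-04; σ = Eε = 106000 · -8.4463e-04 = -89.53 MPa.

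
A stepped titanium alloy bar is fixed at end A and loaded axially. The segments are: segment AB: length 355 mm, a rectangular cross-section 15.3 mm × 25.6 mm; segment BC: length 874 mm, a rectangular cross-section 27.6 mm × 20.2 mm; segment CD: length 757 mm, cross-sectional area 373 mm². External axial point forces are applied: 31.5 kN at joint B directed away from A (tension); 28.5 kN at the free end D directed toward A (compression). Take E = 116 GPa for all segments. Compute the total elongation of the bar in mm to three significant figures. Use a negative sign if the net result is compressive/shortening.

Internal axial forces (sectioning from the free end, tension +): N_CD = -28.5 kN, N_BC = -28.5 kN, N_AB = 3 kN.
A_AB = 391.7 mm².
A_BC = 557.5 mm².
δ_AB = 3000·355/(391.7·116000) = 0.02344 mm
δ_BC = -28500·874/(557.5·116000) = -0.3852 mm
δ_CD = -28500·757/(373·116000) = -0.4986 mm
δ = Σδ_i = -0.8603 mm.

-0.860 mm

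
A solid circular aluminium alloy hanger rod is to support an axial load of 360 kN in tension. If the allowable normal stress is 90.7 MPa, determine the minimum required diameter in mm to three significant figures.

Required area A ≥ P/σ_allow = 360000/90.7 = 3969 mm².
For a solid circular section, d ≥ √(4A/π) = 71.09 mm.

71.1 mm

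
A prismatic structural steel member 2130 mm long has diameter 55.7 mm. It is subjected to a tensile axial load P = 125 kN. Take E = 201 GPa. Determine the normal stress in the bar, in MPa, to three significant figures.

51.3 MPa

A = 2437 mm².
σ = N/A = 125000/2437 = 51.3 MPa.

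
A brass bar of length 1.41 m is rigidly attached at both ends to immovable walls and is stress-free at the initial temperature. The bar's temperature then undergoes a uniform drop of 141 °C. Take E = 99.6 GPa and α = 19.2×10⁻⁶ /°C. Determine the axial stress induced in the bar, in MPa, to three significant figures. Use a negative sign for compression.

270 MPa

Free thermal expansion αLΔT = 19.2e-6 · 1410 · -141 = -3.817 mm.
The walls impose strain ε = −(-3.817)/1410 = 2.7072e-03; σ = Eε = 99600 · 2.7072e-03 = 269.6 MPa.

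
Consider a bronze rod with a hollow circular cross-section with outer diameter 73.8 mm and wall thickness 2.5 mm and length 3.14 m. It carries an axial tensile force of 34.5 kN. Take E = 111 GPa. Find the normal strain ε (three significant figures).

A = 560 mm².
σ = N/A = 61.61 MPa; ε = σ/E = 61.61/111000 = 5.550e-04.

5.55e-04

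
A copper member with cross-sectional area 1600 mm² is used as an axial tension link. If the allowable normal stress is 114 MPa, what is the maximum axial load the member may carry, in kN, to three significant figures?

182 kN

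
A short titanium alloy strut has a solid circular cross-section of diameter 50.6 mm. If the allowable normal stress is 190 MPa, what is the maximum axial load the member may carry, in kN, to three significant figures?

382 kN

A = 2011 mm².
P_max = σ_allow · A = 190 · 2011 = 382100 N = 382.1 kN.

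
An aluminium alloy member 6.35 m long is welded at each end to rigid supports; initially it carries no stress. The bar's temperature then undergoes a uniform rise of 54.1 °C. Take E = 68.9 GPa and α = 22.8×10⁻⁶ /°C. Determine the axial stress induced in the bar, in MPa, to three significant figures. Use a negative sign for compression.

Free thermal expansion αLΔT = 22.8e-6 · 6350 · 54.1 = 7.833 mm.
The walls impose strain ε = −(7.833)/6350 = -1.2335e-03; σ = Eε = 68900 · -1.2335e-03 = -84.99 MPa.

-85.0 MPa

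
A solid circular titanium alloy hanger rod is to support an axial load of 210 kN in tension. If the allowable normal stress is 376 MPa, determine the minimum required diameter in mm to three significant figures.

26.7 mm

Required area A ≥ P/σ_allow = 210000/376 = 558.5 mm².
For a solid circular section, d ≥ √(4A/π) = 26.67 mm.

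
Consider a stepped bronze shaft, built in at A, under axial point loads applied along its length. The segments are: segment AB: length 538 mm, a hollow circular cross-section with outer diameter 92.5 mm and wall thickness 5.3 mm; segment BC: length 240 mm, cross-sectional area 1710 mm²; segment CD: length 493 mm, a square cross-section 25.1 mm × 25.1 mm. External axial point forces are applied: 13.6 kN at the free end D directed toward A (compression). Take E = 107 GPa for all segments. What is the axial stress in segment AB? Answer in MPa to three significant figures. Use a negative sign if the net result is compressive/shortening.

Internal axial forces (sectioning from the free end, tension +): N_CD = -13.6 kN, N_BC = -13.6 kN, N_AB = -13.6 kN.
A_AB = 1452 mm².
σ_AB = N_AB/A_AB = -13600/1452 = -9.367 MPa.

-9.37 MPa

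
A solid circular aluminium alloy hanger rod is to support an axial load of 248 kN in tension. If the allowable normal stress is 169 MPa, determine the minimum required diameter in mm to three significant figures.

43.2 mm

Required area A ≥ P/σ_allow = 248000/169 = 1467 mm².
For a solid circular section, d ≥ √(4A/π) = 43.23 mm.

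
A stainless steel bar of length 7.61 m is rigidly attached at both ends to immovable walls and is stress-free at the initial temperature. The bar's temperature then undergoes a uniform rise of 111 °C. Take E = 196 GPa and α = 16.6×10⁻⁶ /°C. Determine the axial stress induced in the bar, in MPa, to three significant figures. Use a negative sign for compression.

-361 MPa

Free thermal expansion αLΔT = 16.6e-6 · 7610 · 111 = 14.02 mm.
The walls impose strain ε = −(14.02)/7610 = -1.8426e-03; σ = Eε = 196000 · -1.8426e-03 = -361.1 MPa.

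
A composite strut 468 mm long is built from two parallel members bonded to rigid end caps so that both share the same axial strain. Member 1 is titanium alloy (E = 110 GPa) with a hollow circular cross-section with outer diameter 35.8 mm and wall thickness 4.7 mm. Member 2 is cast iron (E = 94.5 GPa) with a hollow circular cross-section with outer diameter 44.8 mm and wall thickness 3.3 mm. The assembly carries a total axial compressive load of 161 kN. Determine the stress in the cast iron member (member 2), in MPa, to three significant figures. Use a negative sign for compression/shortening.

-167 MPa

A_1 = 459.2 mm².
A_2 = 430.2 mm².
Equal strain + equilibrium ⇒ each member carries load in proportion to AE: A₁E₁ = 50510000 N, A₂E₂ = 40660000 N, ΣAE = 91170000 N.
σ₂ = P·E₂/ΣAE = -161000·94500/91170000 = -166.9 MPa.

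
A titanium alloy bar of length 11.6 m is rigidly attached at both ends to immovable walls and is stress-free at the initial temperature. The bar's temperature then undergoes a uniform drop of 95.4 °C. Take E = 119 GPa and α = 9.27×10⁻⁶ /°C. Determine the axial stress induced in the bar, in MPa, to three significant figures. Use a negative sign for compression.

Free thermal expansion αLΔT = 9.27e-6 · 11600 · -95.4 = -10.26 mm.
The walls impose strain ε = −(-10.26)/11600 = 8.8436e-04; σ = Eε = 119000 · 8.8436e-04 = 105.2 MPa.

105 MPa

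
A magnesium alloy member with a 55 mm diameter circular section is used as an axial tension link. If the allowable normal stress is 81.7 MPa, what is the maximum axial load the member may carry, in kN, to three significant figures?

A = 2376 mm².
P_max = σ_allow · A = 81.7 · 2376 = 194100 N = 194.1 kN.

194 kN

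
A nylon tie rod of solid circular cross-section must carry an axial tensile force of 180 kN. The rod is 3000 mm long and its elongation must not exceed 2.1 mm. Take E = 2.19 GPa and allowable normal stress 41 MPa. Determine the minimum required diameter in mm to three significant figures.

387 mm

Required area A ≥ P/σ_allow = 180000/41 = 4390 mm².
For a solid circular section, d ≥ √(4A/π) = 74.77 mm.
Elongation limit: A ≥ PL/(Eδ_allow) = 180000·3000/(2190·2.1) = 117400 mm² ⇒ d ≥ 386.7 mm.
The elongation limit governs.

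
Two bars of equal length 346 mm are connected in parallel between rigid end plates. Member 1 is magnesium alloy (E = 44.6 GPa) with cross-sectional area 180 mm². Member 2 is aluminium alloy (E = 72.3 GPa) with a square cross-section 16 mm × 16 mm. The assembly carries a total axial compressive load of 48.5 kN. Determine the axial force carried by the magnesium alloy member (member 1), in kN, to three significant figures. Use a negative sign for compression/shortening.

A_2 = 256 mm².
Equal strain + equilibrium ⇒ each member carries load in proportion to AE: A₁E₁ = 8028000 N, A₂E₂ = 18510000 N, ΣAE = 26540000 N.
F₁ = P·A₁E₁/ΣAE = -48500·8028000/26540000 = -14670 N.

-14.7 kN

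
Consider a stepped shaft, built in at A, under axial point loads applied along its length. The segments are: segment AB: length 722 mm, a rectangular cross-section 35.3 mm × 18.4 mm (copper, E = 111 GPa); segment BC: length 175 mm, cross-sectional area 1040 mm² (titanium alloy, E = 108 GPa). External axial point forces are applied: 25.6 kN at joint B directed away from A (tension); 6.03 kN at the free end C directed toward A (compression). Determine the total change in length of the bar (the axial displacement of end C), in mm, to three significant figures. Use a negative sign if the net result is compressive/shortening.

0.187 mm

Internal axial forces (sectioning from the free end, tension +): N_BC = -6.03 kN, N_AB = 19.57 kN.
A_AB = 649.5 mm².
δ_AB = 19570·722/(649.5·111000) = 0.196 mm
δ_BC = -6030·175/(1040·108000) = -0.009395 mm
δ = Σδ_i = 0.1866 mm.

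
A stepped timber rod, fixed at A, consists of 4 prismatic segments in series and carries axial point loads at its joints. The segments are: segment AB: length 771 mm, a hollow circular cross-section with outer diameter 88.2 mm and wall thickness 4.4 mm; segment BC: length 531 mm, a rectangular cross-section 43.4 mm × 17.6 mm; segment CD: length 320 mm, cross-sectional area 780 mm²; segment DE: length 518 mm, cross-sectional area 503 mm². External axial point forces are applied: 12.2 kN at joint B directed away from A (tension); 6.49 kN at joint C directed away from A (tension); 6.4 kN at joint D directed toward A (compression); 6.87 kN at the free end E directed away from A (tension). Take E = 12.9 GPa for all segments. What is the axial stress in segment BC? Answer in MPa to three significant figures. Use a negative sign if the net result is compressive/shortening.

Internal axial forces (sectioning from the free end, tension +): N_DE = 6.87 kN, N_CD = 0.47 kN, N_BC = 6.96 kN, N_AB = 19.16 kN.
A_BC = 763.8 mm².
σ_BC = N_BC/A_BC = 6960/763.8 = 9.112 MPa.

9.11 MPa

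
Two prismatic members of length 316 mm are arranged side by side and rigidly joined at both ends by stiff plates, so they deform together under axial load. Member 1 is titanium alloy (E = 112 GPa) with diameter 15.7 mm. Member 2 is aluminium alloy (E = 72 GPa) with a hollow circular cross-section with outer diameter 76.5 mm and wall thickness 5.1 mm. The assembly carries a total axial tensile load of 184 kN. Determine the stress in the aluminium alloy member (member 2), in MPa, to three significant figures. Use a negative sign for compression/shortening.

127 MPa

A_1 = 193.6 mm².
A_2 = 1144 mm².
Equal strain + equilibrium ⇒ each member carries load in proportion to AE: A₁E₁ = 21680000 N, A₂E₂ = 82370000 N, ΣAE = 104000000 N.
σ₂ = P·E₂/ΣAE = 184000·72000/104000000 = 127.3 MPa.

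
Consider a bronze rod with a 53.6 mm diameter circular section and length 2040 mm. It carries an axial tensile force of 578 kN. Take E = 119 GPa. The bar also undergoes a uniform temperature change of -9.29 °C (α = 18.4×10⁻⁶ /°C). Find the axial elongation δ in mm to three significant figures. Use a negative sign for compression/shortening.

4.04 mm

A = 2256 mm².
δ_mech = NL/(AE) = 578000·2040/(2256·119000) = 4.391 mm.
δ_thermal = αLΔT = 18.4e-6·2040·-9.29 = -0.3487 mm.
δ = δ_mech + δ_thermal = 4.043 mm.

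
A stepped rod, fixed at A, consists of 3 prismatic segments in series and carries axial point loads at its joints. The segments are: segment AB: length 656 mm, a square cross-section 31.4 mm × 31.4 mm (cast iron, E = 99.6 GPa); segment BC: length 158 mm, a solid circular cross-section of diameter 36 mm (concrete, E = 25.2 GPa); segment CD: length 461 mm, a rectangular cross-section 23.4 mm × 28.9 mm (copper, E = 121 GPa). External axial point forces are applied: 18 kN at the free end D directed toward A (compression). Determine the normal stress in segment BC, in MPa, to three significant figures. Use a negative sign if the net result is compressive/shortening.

Internal axial forces (sectioning from the free end, tension +): N_CD = -18 kN, N_BC = -18 kN, N_AB = -18 kN.
A_BC = 1018 mm².
σ_BC = N_BC/A_BC = -18000/1018 = -17.68 MPa.

-17.7 MPa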